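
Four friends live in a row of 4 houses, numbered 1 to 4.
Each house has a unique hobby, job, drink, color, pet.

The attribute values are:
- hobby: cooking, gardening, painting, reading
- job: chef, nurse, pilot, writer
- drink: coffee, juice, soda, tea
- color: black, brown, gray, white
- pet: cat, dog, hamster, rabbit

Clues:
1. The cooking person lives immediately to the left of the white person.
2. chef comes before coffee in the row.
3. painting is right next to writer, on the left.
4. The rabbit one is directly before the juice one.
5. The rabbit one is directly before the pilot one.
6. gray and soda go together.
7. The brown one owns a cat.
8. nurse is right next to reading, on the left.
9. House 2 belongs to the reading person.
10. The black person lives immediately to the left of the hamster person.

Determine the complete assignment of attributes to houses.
Solution:

House | Hobby | Job | Drink | Color | Pet
-----------------------------------------
  1   | cooking | nurse | tea | black | rabbit
  2   | reading | pilot | juice | white | hamster
  3   | painting | chef | soda | gray | dog
  4   | gardening | writer | coffee | brown | cat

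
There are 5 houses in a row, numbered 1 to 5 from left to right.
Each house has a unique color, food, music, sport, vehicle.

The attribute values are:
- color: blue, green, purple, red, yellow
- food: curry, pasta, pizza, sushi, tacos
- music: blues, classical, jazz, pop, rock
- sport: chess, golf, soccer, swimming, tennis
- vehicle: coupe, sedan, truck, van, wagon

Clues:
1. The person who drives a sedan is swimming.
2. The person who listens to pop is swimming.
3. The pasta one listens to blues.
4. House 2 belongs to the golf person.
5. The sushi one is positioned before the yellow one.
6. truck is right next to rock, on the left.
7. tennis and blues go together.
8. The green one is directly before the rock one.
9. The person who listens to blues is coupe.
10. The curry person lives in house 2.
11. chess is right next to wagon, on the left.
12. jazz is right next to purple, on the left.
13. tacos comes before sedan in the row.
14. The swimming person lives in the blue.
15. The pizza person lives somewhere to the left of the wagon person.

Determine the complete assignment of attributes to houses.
Solution:

House | Color | Food | Music | Sport | Vehicle
----------------------------------------------
  1   | green | pizza | jazz | chess | truck
  2   | purple | curry | rock | golf | wagon
  3   | red | tacos | classical | soccer | van
  4   | blue | sushi | pop | swimming | sedan
  5   | yellow | pasta | blues | tennis | coupe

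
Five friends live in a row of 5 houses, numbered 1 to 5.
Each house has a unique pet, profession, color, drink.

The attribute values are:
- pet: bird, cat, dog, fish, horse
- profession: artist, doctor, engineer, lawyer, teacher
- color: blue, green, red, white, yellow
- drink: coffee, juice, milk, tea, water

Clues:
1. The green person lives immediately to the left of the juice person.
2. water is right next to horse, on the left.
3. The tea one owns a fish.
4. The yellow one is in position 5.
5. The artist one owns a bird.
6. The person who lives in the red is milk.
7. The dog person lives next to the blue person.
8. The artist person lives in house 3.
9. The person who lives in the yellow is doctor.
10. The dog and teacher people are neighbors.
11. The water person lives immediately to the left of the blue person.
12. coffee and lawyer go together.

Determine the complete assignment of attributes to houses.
Solution:

House | Pet | Profession | Color | Drink
----------------------------------------
  1   | dog | engineer | green | water
  2   | horse | teacher | blue | juice
  3   | bird | artist | red | milk
  4   | cat | lawyer | white | coffee
  5   | fish | doctor | yellow | tea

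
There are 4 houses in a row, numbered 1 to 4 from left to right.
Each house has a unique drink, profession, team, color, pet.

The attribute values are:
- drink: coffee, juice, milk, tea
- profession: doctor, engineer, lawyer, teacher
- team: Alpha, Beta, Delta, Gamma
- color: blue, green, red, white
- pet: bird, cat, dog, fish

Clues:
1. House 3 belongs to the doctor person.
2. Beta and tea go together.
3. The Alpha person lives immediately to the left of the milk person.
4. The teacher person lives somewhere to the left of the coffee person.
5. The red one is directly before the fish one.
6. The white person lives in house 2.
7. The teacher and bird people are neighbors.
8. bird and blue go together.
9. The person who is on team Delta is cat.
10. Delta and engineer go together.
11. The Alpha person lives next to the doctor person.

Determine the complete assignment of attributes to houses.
Solution:

House | Drink | Profession | Team | Color | Pet
-----------------------------------------------
  1   | tea | lawyer | Beta | red | dog
  2   | juice | teacher | Alpha | white | fish
  3   | milk | doctor | Gamma | blue | bird
  4   | coffee | engineer | Delta | green | cat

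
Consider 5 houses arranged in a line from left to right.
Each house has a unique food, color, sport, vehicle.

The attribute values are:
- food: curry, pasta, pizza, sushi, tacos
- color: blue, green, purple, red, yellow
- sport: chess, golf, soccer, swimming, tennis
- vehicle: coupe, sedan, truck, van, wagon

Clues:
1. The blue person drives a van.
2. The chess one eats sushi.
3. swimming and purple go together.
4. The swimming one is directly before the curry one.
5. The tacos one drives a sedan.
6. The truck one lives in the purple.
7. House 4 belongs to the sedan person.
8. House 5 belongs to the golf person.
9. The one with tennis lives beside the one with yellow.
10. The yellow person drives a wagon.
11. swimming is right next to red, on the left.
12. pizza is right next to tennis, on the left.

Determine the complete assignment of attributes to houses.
Solution:

House | Food | Color | Sport | Vehicle
--------------------------------------
  1   | pizza | purple | swimming | truck
  2   | curry | red | tennis | coupe
  3   | sushi | yellow | chess | wagon
  4   | tacos | green | soccer | sedan
  5   | pasta | blue | golf | van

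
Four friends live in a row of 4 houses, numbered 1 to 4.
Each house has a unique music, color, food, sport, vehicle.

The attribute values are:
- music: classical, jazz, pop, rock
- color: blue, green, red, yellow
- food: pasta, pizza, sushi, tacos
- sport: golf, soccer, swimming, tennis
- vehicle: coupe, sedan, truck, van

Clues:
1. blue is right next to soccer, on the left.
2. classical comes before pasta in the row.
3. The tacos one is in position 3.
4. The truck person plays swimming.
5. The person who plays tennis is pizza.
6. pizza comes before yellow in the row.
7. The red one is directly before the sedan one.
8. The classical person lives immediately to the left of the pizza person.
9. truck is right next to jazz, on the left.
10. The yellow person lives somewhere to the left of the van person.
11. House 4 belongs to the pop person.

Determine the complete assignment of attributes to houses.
Solution:

House | Music | Color | Food | Sport | Vehicle
----------------------------------------------
  1   | classical | red | sushi | swimming | truck
  2   | jazz | blue | pizza | tennis | sedan
  3   | rock | yellow | tacos | soccer | coupe
  4   | pop | green | pasta | golf | van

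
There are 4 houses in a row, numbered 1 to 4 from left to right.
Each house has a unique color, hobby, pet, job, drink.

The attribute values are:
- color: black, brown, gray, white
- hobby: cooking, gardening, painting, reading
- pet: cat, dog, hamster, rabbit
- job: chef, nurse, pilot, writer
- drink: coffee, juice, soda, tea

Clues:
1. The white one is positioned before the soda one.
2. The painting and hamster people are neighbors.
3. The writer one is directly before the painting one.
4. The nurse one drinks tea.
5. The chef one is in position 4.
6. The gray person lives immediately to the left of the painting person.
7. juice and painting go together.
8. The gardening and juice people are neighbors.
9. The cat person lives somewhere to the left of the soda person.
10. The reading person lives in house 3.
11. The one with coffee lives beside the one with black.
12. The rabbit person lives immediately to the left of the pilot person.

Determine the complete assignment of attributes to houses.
Solution:

House | Color | Hobby | Pet | Job | Drink
-----------------------------------------
  1   | gray | gardening | rabbit | writer | coffee
  2   | black | painting | cat | pilot | juice
  3   | white | reading | hamster | nurse | tea
  4   | brown | cooking | dog | chef | soda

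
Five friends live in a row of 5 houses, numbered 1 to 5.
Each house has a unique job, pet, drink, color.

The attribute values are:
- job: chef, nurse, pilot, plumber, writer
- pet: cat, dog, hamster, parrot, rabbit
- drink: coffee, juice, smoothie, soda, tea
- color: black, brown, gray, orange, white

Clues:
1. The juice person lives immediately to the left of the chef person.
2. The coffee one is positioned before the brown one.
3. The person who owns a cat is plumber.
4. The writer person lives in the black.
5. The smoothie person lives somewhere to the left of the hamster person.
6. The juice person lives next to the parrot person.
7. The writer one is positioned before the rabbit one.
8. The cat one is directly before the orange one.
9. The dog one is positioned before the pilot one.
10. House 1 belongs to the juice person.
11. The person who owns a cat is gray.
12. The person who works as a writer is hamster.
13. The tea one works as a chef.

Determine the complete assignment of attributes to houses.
Solution:

House | Job | Pet | Drink | Color
---------------------------------
  1   | plumber | cat | juice | gray
  2   | chef | parrot | tea | orange
  3   | nurse | dog | smoothie | white
  4   | writer | hamster | coffee | black
  5   | pilot | rabbit | soda | brown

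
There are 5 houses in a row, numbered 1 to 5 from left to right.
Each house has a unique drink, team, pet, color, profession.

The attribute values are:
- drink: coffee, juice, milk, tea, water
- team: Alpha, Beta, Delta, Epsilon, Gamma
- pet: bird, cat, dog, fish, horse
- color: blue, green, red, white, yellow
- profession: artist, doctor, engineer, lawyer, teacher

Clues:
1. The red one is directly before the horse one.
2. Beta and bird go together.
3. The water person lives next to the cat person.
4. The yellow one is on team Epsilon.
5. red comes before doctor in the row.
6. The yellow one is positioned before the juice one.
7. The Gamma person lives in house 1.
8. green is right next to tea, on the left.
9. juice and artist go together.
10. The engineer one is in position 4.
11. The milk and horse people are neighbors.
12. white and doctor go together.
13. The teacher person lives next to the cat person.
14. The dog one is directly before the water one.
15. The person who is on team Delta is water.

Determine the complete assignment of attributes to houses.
Solution:

House | Drink | Team | Pet | Color | Profession
-----------------------------------------------
  1   | milk | Gamma | dog | red | lawyer
  2   | water | Delta | horse | green | teacher
  3   | tea | Alpha | cat | white | doctor
  4   | coffee | Epsilon | fish | yellow | engineer
  5   | juice | Beta | bird | blue | artist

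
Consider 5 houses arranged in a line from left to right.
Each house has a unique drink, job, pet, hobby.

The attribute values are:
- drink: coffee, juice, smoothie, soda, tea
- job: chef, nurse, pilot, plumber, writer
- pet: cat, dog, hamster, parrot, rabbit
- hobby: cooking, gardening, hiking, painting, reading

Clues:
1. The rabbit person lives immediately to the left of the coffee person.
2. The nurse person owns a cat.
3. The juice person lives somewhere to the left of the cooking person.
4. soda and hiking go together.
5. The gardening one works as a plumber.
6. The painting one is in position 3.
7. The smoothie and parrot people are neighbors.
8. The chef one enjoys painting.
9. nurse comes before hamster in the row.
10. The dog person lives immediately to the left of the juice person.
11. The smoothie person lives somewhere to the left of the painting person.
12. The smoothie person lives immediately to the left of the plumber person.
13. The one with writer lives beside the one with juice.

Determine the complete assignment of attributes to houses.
Solution:

House | Drink | Job | Pet | Hobby
---------------------------------
  1   | smoothie | writer | dog | reading
  2   | juice | plumber | parrot | gardening
  3   | tea | chef | rabbit | painting
  4   | coffee | nurse | cat | cooking
  5   | soda | pilot | hamster | hiking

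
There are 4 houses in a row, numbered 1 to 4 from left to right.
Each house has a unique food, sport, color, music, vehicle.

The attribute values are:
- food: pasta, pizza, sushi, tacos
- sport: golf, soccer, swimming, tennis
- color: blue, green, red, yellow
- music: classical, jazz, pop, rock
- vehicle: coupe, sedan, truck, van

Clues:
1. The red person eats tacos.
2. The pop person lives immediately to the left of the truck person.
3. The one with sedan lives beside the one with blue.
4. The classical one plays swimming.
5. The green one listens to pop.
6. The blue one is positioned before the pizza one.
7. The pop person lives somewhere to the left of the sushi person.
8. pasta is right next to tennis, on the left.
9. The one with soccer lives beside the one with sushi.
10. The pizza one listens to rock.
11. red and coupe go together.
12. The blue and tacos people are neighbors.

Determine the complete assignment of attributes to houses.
Solution:

House | Food | Sport | Color | Music | Vehicle
----------------------------------------------
  1   | pasta | soccer | green | pop | sedan
  2   | sushi | tennis | blue | jazz | truck
  3   | tacos | swimming | red | classical | coupe
  4   | pizza | golf | yellow | rock | van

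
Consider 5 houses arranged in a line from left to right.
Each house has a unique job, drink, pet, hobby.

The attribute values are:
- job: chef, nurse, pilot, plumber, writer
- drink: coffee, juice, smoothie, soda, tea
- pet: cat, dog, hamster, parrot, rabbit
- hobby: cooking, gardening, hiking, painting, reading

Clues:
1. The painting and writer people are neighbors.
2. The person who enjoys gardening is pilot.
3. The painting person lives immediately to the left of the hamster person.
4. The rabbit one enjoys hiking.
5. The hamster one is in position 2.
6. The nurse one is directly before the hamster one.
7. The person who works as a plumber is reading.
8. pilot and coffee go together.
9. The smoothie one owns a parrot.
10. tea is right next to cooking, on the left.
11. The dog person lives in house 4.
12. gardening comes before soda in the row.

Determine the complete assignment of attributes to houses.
Solution:

House | Job | Drink | Pet | Hobby
---------------------------------
  1   | nurse | tea | cat | painting
  2   | writer | juice | hamster | cooking
  3   | plumber | smoothie | parrot | reading
  4   | pilot | coffee | dog | gardening
  5   | chef | soda | rabbit | hiking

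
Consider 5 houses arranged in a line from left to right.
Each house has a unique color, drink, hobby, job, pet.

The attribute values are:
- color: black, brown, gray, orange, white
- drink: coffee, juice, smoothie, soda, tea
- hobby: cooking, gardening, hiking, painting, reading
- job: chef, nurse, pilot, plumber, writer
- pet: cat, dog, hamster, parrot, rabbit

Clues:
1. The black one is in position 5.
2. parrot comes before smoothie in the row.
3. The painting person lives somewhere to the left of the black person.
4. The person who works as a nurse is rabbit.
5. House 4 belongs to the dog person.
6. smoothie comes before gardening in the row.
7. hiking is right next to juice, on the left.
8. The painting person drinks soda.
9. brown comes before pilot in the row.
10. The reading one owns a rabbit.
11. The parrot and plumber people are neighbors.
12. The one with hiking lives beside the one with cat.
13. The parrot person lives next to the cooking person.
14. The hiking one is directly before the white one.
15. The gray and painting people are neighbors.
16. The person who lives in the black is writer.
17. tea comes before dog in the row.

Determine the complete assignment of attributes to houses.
Solution:

House | Color | Drink | Hobby | Job | Pet
-----------------------------------------
  1   | brown | tea | hiking | chef | parrot
  2   | white | juice | cooking | plumber | cat
  3   | gray | smoothie | reading | nurse | rabbit
  4   | orange | soda | painting | pilot | dog
  5   | black | coffee | gardening | writer | hamster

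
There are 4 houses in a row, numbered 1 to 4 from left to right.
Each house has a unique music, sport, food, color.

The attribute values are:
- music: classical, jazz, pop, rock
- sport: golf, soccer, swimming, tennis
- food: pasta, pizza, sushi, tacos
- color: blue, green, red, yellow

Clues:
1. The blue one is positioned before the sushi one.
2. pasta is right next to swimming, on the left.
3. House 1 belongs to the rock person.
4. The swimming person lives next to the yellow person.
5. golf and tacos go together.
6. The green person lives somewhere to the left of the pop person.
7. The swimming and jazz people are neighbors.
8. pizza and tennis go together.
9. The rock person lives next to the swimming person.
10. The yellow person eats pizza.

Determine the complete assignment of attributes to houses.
Solution:

House | Music | Sport | Food | Color
------------------------------------
  1   | rock | soccer | pasta | blue
  2   | classical | swimming | sushi | green
  3   | jazz | tennis | pizza | yellow
  4   | pop | golf | tacos | red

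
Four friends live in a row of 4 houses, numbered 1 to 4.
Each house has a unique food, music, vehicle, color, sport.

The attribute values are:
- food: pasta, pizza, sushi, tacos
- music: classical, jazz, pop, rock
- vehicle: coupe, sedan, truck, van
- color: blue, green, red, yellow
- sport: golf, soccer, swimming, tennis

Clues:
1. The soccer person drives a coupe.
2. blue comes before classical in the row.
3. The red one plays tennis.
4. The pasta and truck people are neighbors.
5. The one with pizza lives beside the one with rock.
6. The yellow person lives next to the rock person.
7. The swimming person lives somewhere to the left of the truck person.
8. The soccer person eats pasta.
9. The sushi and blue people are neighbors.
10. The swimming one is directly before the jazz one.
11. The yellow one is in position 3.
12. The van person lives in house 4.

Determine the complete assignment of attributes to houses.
Solution:

House | Food | Music | Vehicle | Color | Sport
----------------------------------------------
  1   | sushi | pop | sedan | green | swimming
  2   | pasta | jazz | coupe | blue | soccer
  3   | pizza | classical | truck | yellow | golf
  4   | tacos | rock | van | red | tennis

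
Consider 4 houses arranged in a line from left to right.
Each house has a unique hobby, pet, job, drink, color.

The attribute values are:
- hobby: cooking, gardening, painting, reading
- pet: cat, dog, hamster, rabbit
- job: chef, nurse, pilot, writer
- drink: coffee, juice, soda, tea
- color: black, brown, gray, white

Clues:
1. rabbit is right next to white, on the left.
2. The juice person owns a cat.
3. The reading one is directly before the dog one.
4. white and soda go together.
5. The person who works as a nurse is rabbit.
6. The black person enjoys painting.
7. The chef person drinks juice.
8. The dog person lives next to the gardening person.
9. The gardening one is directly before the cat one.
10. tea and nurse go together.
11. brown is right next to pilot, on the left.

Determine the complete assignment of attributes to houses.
Solution:

House | Hobby | Pet | Job | Drink | Color
-----------------------------------------
  1   | reading | rabbit | nurse | tea | brown
  2   | cooking | dog | pilot | soda | white
  3   | gardening | hamster | writer | coffee | gray
  4   | painting | cat | chef | juice | black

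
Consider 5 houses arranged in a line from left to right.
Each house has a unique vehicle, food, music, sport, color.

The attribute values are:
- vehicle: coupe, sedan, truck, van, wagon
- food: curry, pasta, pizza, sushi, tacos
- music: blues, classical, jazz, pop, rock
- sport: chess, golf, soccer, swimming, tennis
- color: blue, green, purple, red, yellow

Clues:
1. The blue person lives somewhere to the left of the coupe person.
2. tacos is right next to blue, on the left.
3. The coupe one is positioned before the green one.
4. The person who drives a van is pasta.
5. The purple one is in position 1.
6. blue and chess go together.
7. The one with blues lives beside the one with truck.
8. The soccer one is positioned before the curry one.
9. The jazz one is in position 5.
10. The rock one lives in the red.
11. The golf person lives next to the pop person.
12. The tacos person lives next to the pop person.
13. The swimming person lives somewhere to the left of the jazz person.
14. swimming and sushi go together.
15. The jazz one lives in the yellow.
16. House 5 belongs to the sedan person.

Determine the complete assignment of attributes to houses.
Solution:

House | Vehicle | Food | Music | Sport | Color
----------------------------------------------
  1   | wagon | tacos | blues | golf | purple
  2   | truck | pizza | pop | chess | blue
  3   | coupe | sushi | rock | swimming | red
  4   | van | pasta | classical | soccer | green
  5   | sedan | curry | jazz | tennis | yellow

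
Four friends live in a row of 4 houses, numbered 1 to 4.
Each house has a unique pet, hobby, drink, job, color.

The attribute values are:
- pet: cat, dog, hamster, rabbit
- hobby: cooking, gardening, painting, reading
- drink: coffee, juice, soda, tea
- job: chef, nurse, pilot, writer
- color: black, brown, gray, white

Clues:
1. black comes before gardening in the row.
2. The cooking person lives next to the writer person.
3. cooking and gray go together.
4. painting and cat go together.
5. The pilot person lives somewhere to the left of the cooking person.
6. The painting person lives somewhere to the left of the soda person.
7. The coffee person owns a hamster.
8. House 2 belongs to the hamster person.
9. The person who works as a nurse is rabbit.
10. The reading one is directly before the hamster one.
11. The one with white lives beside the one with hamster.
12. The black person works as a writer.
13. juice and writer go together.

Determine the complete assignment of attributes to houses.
Solution:

House | Pet | Hobby | Drink | Job | Color
-----------------------------------------
  1   | dog | reading | tea | pilot | white
  2   | hamster | cooking | coffee | chef | gray
  3   | cat | painting | juice | writer | black
  4   | rabbit | gardening | soda | nurse | brown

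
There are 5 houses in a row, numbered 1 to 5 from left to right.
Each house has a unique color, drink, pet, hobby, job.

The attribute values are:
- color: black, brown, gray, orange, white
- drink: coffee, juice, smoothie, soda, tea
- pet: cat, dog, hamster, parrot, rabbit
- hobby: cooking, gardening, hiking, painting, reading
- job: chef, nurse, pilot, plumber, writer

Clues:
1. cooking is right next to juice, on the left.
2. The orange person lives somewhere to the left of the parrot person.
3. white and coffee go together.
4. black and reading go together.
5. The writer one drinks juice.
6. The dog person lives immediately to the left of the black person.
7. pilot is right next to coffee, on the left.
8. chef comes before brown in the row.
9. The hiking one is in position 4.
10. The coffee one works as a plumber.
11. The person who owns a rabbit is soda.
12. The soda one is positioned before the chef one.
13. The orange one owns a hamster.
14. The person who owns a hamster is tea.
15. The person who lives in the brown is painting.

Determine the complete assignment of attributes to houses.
Solution:

House | Color | Drink | Pet | Hobby | Job
-----------------------------------------
  1   | gray | soda | rabbit | gardening | pilot
  2   | white | coffee | dog | cooking | plumber
  3   | black | juice | cat | reading | writer
  4   | orange | tea | hamster | hiking | chef
  5   | brown | smoothie | parrot | painting | nurse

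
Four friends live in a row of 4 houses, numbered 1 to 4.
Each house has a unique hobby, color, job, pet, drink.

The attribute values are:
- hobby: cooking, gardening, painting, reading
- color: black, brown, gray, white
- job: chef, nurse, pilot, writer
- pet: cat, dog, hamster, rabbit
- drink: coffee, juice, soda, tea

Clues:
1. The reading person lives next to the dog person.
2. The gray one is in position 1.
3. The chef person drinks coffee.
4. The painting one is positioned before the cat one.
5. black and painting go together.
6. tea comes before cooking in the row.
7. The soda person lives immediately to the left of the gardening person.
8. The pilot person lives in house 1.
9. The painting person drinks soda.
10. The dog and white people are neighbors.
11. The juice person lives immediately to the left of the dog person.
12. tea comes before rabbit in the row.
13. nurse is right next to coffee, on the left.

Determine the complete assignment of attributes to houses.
Solution:

House | Hobby | Color | Job | Pet | Drink
-----------------------------------------
  1   | reading | gray | pilot | hamster | juice
  2   | painting | black | writer | dog | soda
  3   | gardening | white | nurse | cat | tea
  4   | cooking | brown | chef | rabbit | coffee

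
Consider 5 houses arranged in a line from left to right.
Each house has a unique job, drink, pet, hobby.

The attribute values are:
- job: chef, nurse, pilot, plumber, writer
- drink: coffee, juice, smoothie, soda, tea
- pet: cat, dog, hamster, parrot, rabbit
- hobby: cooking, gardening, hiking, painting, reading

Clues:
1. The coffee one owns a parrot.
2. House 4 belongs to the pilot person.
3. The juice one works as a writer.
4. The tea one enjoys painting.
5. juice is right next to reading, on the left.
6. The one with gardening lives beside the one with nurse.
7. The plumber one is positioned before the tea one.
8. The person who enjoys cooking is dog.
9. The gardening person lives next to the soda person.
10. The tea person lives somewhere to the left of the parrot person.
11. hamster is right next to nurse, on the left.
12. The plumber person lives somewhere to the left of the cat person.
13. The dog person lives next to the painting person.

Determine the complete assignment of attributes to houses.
Solution:

House | Job | Drink | Pet | Hobby
---------------------------------
  1   | writer | juice | hamster | gardening
  2   | nurse | soda | rabbit | reading
  3   | plumber | smoothie | dog | cooking
  4   | pilot | tea | cat | painting
  5   | chef | coffee | parrot | hiking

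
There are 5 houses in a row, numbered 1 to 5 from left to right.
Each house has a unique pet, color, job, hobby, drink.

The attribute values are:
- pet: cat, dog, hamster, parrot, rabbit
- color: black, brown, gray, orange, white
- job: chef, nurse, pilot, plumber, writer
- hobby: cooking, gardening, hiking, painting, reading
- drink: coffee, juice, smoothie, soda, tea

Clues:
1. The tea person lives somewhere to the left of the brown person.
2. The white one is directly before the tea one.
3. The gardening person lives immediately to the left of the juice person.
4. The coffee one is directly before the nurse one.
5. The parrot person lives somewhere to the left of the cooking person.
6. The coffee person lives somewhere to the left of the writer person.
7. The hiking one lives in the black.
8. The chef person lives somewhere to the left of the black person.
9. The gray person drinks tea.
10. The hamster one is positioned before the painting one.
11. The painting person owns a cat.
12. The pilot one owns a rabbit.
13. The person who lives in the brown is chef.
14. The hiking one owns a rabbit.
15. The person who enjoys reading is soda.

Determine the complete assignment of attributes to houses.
Solution:

House | Pet | Color | Job | Hobby | Drink
-----------------------------------------
  1   | parrot | orange | plumber | gardening | coffee
  2   | hamster | white | nurse | cooking | juice
  3   | cat | gray | writer | painting | tea
  4   | dog | brown | chef | reading | soda
  5   | rabbit | black | pilot | hiking | smoothie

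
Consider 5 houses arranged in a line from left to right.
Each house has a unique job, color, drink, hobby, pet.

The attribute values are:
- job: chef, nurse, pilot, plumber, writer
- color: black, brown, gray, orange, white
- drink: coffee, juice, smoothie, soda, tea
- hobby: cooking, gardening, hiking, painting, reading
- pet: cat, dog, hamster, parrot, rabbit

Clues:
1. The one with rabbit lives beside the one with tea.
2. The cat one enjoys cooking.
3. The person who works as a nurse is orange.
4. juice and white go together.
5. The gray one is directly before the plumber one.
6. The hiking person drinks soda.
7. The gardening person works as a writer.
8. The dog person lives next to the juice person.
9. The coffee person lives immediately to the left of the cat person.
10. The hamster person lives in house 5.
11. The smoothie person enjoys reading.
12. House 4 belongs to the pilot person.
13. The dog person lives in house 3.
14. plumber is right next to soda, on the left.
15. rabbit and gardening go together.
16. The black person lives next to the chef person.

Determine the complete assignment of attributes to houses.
Solution:

House | Job | Color | Drink | Hobby | Pet
-----------------------------------------
  1   | writer | gray | coffee | gardening | rabbit
  2   | plumber | black | tea | cooking | cat
  3   | chef | brown | soda | hiking | dog
  4   | pilot | white | juice | painting | parrot
  5   | nurse | orange | smoothie | reading | hamster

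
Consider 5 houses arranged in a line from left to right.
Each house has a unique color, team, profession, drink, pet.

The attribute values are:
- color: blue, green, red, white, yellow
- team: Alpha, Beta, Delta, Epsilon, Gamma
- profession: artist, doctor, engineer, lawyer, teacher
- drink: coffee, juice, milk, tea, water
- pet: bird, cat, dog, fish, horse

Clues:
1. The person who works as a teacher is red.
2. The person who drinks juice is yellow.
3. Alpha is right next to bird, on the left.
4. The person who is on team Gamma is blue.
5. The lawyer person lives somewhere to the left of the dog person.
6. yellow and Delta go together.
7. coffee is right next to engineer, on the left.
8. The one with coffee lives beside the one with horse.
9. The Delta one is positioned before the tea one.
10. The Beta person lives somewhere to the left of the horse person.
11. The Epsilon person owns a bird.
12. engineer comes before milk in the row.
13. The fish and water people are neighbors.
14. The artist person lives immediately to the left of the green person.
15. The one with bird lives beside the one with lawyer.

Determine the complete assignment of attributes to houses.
Solution:

House | Color | Team | Profession | Drink | Pet
-----------------------------------------------
  1   | white | Beta | artist | coffee | fish
  2   | green | Alpha | engineer | water | horse
  3   | red | Epsilon | teacher | milk | bird
  4   | yellow | Delta | lawyer | juice | cat
  5   | blue | Gamma | doctor | tea | dog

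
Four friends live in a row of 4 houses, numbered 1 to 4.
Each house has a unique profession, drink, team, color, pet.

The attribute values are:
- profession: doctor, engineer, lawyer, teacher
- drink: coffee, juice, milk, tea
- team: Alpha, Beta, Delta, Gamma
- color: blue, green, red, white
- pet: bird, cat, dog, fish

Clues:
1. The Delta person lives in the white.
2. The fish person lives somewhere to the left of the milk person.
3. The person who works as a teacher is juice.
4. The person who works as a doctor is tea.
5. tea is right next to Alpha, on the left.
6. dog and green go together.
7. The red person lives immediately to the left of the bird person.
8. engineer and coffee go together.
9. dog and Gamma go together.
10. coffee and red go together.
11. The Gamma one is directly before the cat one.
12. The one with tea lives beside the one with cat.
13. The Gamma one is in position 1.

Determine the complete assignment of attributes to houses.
Solution:

House | Profession | Drink | Team | Color | Pet
-----------------------------------------------
  1   | doctor | tea | Gamma | green | dog
  2   | teacher | juice | Alpha | blue | cat
  3   | engineer | coffee | Beta | red | fish
  4   | lawyer | milk | Delta | white | bird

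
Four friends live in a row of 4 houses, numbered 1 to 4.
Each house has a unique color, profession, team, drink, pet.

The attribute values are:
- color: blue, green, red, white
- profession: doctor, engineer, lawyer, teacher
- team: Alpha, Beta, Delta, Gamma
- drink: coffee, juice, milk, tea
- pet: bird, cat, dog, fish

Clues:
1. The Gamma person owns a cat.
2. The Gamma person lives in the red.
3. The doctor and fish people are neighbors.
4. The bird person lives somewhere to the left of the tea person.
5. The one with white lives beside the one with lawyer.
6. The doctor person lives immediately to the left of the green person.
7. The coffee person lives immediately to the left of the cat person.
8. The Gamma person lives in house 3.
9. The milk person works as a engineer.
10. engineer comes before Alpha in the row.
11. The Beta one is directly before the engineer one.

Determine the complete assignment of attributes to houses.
Solution:

House | Color | Profession | Team | Drink | Pet
-----------------------------------------------
  1   | white | doctor | Delta | juice | bird
  2   | green | lawyer | Beta | coffee | fish
  3   | red | engineer | Gamma | milk | cat
  4   | blue | teacher | Alpha | tea | dog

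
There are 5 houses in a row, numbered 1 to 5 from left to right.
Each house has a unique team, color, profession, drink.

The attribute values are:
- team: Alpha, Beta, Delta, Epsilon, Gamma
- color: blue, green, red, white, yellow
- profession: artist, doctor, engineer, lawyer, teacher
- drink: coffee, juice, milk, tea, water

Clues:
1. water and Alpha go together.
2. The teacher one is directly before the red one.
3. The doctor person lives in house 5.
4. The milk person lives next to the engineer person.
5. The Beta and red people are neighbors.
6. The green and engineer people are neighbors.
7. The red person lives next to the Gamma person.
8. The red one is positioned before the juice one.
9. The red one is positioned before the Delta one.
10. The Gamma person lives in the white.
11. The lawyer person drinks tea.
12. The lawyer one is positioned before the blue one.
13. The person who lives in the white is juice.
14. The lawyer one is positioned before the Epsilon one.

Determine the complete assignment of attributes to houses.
Solution:

House | Team | Color | Profession | Drink
-----------------------------------------
  1   | Beta | green | teacher | milk
  2   | Alpha | red | engineer | water
  3   | Gamma | white | artist | juice
  4   | Delta | yellow | lawyer | tea
  5   | Epsilon | blue | doctor | coffee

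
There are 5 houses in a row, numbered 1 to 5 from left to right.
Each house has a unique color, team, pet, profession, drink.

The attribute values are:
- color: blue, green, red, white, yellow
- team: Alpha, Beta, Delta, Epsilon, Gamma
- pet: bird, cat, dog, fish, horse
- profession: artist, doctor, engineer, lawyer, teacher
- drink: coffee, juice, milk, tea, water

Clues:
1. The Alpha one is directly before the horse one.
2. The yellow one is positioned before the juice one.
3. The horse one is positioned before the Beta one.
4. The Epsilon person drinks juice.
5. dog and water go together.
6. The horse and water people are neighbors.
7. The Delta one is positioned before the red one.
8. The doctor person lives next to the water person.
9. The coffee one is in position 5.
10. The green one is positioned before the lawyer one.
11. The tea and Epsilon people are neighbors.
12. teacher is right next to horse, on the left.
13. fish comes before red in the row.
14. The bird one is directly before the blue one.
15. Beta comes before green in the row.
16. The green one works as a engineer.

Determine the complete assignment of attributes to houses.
Solution:

House | Color | Team | Pet | Profession | Drink
-----------------------------------------------
  1   | yellow | Alpha | bird | teacher | tea
  2   | blue | Epsilon | horse | doctor | juice
  3   | white | Beta | dog | artist | water
  4   | green | Delta | fish | engineer | milk
  5   | red | Gamma | cat | lawyer | coffee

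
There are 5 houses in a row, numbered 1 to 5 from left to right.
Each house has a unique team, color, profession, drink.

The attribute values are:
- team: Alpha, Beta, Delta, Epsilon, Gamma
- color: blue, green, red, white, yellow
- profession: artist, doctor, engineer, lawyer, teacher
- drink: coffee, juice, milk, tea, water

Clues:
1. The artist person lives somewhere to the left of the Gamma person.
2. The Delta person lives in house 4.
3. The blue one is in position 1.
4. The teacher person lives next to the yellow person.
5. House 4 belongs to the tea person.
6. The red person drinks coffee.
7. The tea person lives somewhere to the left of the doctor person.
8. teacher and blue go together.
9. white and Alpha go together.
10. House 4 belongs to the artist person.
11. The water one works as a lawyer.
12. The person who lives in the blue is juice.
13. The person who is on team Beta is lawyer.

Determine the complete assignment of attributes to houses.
Solution:

House | Team | Color | Profession | Drink
-----------------------------------------
  1   | Epsilon | blue | teacher | juice
  2   | Beta | yellow | lawyer | water
  3   | Alpha | white | engineer | milk
  4   | Delta | green | artist | tea
  5   | Gamma | red | doctor | coffee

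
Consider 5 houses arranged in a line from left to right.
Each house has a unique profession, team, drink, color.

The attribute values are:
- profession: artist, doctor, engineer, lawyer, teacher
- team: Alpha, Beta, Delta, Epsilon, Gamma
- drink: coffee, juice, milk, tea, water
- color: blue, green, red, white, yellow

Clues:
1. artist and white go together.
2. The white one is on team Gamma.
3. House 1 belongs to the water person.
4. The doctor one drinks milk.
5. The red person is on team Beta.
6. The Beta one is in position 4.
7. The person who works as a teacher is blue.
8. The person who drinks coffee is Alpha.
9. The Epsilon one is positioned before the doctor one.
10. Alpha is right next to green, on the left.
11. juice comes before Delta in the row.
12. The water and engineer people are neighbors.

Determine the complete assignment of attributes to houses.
Solution:

House | Profession | Team | Drink | Color
-----------------------------------------
  1   | artist | Gamma | water | white
  2   | engineer | Alpha | coffee | yellow
  3   | lawyer | Epsilon | juice | green
  4   | doctor | Beta | milk | red
  5   | teacher | Delta | tea | blue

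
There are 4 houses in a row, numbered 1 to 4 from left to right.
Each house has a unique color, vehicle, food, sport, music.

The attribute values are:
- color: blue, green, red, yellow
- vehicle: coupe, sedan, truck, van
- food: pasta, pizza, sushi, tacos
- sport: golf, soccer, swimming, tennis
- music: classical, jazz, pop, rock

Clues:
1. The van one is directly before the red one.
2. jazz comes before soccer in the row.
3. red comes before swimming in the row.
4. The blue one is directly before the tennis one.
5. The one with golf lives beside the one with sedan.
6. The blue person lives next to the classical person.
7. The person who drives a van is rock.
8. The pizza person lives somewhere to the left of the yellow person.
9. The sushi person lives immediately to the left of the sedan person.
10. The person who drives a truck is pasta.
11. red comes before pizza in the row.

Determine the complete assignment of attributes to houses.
Solution:

House | Color | Vehicle | Food | Sport | Music
----------------------------------------------
  1   | blue | van | sushi | golf | rock
  2   | red | sedan | tacos | tennis | classical
  3   | green | coupe | pizza | swimming | jazz
  4   | yellow | truck | pasta | soccer | pop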